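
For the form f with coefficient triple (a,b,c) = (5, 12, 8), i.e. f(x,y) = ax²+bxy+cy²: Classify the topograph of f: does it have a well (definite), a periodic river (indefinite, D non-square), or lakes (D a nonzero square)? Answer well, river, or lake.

D = b²−4ac = 12² − 4·5·8 = -16
D < 0 ⇒ definite ⇒ every region one sign ⇒ single well

well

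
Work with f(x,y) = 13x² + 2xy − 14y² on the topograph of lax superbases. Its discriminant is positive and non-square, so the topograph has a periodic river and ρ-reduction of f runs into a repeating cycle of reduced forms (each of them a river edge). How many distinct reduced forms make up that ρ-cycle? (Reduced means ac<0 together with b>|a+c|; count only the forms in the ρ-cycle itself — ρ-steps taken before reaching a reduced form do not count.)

D = 732, ⌊√D⌋ = 27
river: ρ → (-14,26,1)
river: ρ → (1,26,-14)
river: ρ → (-14,2,13)
river: ρ → (13,24,-3)
river: ρ → (-3,24,13)
river: ρ → (13,2,-14)
ρ-cycle length = 6 (tail of 0 descent steps not counted)

6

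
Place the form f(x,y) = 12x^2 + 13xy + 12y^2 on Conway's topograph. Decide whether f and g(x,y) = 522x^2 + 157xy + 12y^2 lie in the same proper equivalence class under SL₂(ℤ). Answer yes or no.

D₁ = -407, D₂ = -407
f: translate: b→-11 (≡13 mod 24), so (12,13,12)→(12,-11,11)
f: flip: (12,-11,11)→(11,11,12)
f: reduced (well bottom): (11,11,12) with a≤c, −a<b≤a
g: flip: (522,157,12)→(12,-157,522)
g: translate: b→11 (≡-157 mod 24), so (12,-157,522)→(12,11,11)
g: flip: (12,11,11)→(11,-11,12)
g: translate: b→11 (≡-11 mod 22), so (11,-11,12)→(11,11,12)
g: reduced (well bottom): (11,11,12) with a≤c, −a<b≤a
reduced forms (11, 11, 12) vs (11, 11, 12) ⇒ equivalent

yes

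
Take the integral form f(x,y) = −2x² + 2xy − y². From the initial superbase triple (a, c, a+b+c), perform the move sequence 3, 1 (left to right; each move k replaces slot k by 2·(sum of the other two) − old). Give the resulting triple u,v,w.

start (-2,-1,-1) = (f(1,0),f(0,1),f(1,1))
replace slot 3: 2·((-2)+(-1)) − (-1) = -5 → (-2,-1,-5)
replace slot 1: 2·((-1)+(-5)) − (-2) = -10 → (-10,-1,-5)

-10,-1,-5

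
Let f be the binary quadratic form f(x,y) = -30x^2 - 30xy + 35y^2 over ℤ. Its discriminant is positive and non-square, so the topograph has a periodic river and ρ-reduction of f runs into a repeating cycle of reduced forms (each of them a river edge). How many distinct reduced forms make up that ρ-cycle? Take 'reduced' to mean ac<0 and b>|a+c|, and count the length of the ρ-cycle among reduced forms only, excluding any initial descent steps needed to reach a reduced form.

D = 5100, ⌊√D⌋ = 71
descent: ρ → (35,30,-30)  [lands on river]
river: ρ → (-30,30,35)
river: ρ → (35,40,-25)
river: ρ → (-25,60,15)
river: ρ → (15,60,-25)
river: ρ → (-25,40,35)
ρ-cycle length = 6 (tail of 1 descent step not counted)

6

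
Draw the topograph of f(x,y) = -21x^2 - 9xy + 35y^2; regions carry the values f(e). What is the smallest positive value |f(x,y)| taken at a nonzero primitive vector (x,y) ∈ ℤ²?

descent: ρ → (35,9,-21)
descent: ρ → (-21,33,23)  [lands on river]
river: ρ → (23,13,-31)
river: ρ → (-31,49,5)
river: ρ → (5,51,-21)
closes: descent 2, river 4
min |a| on river = 5

5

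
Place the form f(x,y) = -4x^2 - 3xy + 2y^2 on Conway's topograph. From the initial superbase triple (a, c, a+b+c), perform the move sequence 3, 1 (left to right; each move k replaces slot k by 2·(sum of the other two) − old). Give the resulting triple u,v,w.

start (-4,2,-5) = (f(1,0),f(0,1),f(1,1))
replace slot 3: 2·((-4)+2) − (-5) = 1 → (-4,2,1)
replace slot 1: 2·(2+1) − (-4) = 10 → (10,2,1)

10,2,1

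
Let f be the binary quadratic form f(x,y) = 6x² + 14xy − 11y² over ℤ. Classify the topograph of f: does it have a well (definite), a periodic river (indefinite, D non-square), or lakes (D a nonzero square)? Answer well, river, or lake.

D = b²−4ac = 14² − 4·6·(-11) = 460
D > 0 non-square ⇒ indefinite ⇒ periodic river

river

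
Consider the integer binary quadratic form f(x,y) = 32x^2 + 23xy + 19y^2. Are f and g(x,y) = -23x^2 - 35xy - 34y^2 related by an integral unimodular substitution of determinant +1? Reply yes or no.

D₁ = -1903, D₂ = -1903
f: flip: (32,23,19)→(19,-23,32)
f: translate: b→15 (≡-23 mod 38), so (19,-23,32)→(19,15,28)
f: reduced (well bottom): (19,15,28) with a≤c, −a<b≤a
g is negative-definite; reduce −g:
−g: translate: b→-11 (≡35 mod 46), so (23,35,34)→(23,-11,22)
−g: flip: (23,-11,22)→(22,11,23)
−g: reduced (well bottom): (22,11,23) with a≤c, −a<b≤a
flip sign back: reduced form of g is (-22,-11,-23)
reduced forms (19, 15, 28) vs (-22, -11, -23) ⇒ inequivalent

no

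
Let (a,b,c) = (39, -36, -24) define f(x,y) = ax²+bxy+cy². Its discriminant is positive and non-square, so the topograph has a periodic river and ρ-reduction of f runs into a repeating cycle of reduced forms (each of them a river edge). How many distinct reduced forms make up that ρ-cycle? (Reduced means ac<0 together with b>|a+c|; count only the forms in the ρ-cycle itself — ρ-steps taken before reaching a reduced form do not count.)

D = 5040, ⌊√D⌋ = 70
descent: ρ → (-24,36,39)  [lands on river]
river: ρ → (39,42,-21)
river: ρ → (-21,42,39)
river: ρ → (39,36,-24)
river: ρ → (-24,60,15)
river: ρ → (15,60,-24)
ρ-cycle length = 6 (tail of 1 descent step not counted)

6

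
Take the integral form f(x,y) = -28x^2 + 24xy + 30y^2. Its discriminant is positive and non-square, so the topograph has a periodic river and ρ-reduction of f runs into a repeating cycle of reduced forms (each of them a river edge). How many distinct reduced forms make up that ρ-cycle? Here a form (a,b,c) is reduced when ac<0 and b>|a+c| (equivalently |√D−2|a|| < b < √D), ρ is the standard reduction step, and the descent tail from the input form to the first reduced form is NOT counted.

D = 3936, ⌊√D⌋ = 62
river: ρ → (30,36,-22)
river: ρ → (-22,52,14)
river: ρ → (14,60,-6)
river: ρ → (-6,60,14)
river: ρ → (14,52,-22)
river: ρ → (-22,36,30)
river: ρ → (30,24,-28)
river: ρ → (-28,32,26)
river: ρ → (26,20,-34)
river: ρ → (-34,48,12)
river: ρ → (12,48,-34)
river: ρ → (-34,20,26)
river: ρ → (26,32,-28)
river: ρ → (-28,24,30)
ρ-cycle length = 14 (tail of 0 descent steps not counted)

14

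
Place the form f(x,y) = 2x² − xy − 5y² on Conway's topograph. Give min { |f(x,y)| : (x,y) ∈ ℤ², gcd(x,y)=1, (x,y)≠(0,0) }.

descent: ρ → (-5,1,2)
descent: ρ → (2,3,-4)  [lands on river]
river: ρ → (-4,5,1)
river: ρ → (1,5,-4)
river: ρ → (-4,3,2)
river: ρ → (2,5,-2)
river: ρ → (-2,3,4)
river: ρ → (4,5,-1)
river: ρ → (-1,5,4)
river: ρ → (4,3,-2)
river: ρ → (-2,5,2)
closes: descent 2, river 10
min |a| on river = 1

1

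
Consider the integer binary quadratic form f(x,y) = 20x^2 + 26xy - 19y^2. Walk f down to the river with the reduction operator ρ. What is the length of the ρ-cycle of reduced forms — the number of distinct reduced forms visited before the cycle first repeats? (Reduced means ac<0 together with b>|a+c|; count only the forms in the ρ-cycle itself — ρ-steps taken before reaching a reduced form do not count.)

D = 2196, ⌊√D⌋ = 46
river: ρ → (-19,12,27)
river: ρ → (27,42,-4)
river: ρ → (-4,46,5)
river: ρ → (5,44,-13)
river: ρ → (-13,34,20)
river: ρ → (20,46,-1)
river: ρ → (-1,46,20)
river: ρ → (20,34,-13)
river: ρ → (-13,44,5)
river: ρ → (5,46,-4)
river: ρ → (-4,42,27)
river: ρ → (27,12,-19)
river: ρ → (-19,26,20)
river: ρ → (20,14,-25)
river: ρ → (-25,36,9)
river: ρ → (9,36,-25)
river: ρ → (-25,14,20)
river: ρ → (20,26,-19)
ρ-cycle length = 18 (tail of 0 descent steps not counted)

18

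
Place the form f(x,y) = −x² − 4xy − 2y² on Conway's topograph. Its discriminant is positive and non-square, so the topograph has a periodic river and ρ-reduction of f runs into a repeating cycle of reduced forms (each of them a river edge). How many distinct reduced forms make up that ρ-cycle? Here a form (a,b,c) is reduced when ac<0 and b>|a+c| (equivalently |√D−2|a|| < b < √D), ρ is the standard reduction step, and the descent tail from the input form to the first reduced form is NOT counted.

D = 8, ⌊√D⌋ = 2
descent: ρ → (-2,0,1)
descent: ρ → (1,2,-1)  [lands on river]
river: ρ → (-1,2,1)
ρ-cycle length = 2 (tail of 2 descent steps not counted)

2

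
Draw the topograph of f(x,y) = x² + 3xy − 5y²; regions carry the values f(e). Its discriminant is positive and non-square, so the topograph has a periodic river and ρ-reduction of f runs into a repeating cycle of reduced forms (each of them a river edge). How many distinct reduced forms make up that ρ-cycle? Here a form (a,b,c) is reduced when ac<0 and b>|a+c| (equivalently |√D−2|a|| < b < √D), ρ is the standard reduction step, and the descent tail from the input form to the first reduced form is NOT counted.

D = 29, ⌊√D⌋ = 5
descent: ρ → (-5,-3,1)
descent: ρ → (1,5,-1)  [lands on river]
river: ρ → (-1,5,1)
ρ-cycle length = 2 (tail of 2 descent steps not counted)

2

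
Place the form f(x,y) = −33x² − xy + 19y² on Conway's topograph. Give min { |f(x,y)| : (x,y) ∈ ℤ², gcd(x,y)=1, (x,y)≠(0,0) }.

descent: ρ → (19,39,-13)  [lands on river]
river: ρ → (-13,39,19)
river: ρ → (19,37,-15)
river: ρ → (-15,23,33)
river: ρ → (33,43,-5)
river: ρ → (-5,47,15)
river: ρ → (15,43,-11)
river: ρ → (-11,45,11)
river: ρ → (11,43,-15)
river: ρ → (-15,47,5)
river: ρ → (5,43,-33)
river: ρ → (-33,23,15)
river: ρ → (15,37,-19)
river: ρ → (-19,39,13)
river: ρ → (13,39,-19)
river: ρ → (-19,37,15)
river: ρ → (15,23,-33)
river: ρ → (-33,43,5)
river: ρ → (5,47,-15)
river: ρ → (-15,43,11)
river: ρ → (11,45,-11)
river: ρ → (-11,43,15)
river: ρ → (15,47,-5)
river: ρ → (-5,43,33)
river: ρ → (33,23,-15)
river: ρ → (-15,37,19)
closes: descent 1, river 26
min |a| on river = 5

5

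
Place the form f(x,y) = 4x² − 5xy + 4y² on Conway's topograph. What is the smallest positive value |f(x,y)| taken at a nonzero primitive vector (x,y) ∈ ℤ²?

translate: b→3 (≡-5 mod 8), so (4,-5,4)→(4,3,3)
flip: (4,3,3)→(3,-3,4)
translate: b→3 (≡-3 mod 6), so (3,-3,4)→(3,3,4)
reduced (well bottom): (3,3,4) with a≤c, −a<b≤a
well minimum = a = 3

3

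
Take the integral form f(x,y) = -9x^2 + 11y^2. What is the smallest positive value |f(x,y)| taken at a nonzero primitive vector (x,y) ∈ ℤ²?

descent: ρ → (11,0,-9)
descent: ρ → (-9,18,2)  [lands on river]
river: ρ → (2,18,-9)
closes: descent 2, river 2
min |a| on river = 2

2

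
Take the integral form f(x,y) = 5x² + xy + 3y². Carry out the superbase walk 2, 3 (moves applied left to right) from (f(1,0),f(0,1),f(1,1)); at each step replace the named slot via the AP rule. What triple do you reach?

start (5,3,9) = (f(1,0),f(0,1),f(1,1))
replace slot 2: 2·(5+9) − 3 = 25 → (5,25,9)
replace slot 3: 2·(5+25) − 9 = 51 → (5,25,51)

5,25,51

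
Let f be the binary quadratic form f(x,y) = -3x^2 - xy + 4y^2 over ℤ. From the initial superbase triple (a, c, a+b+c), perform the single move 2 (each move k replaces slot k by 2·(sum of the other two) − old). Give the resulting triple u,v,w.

start (-3,4,0) = (f(1,0),f(0,1),f(1,1))
replace slot 2: 2·((-3)+0) − 4 = -10 → (-3,-10,0)

-3,-10,0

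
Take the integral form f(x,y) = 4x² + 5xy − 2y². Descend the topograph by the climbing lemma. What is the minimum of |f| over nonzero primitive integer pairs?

river: ρ → (-2,7,1)
river: ρ → (1,7,-2)
river: ρ → (-2,5,4)
river: ρ → (4,3,-3)
river: ρ → (-3,3,4)
river: ρ → (4,5,-2)
closes: descent 0, river 6
min |a| on river = 1

1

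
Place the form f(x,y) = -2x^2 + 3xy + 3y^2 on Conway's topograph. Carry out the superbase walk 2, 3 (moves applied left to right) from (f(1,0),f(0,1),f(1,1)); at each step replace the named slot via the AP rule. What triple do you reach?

start (-2,3,4) = (f(1,0),f(0,1),f(1,1))
replace slot 2: 2·((-2)+4) − 3 = 1 → (-2,1,4)
replace slot 3: 2·((-2)+1) − 4 = -6 → (-2,1,-6)

-2,1,-6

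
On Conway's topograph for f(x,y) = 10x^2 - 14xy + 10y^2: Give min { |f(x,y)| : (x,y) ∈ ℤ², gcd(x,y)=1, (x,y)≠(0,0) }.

translate: b→6 (≡-14 mod 20), so (10,-14,10)→(10,6,6)
flip: (10,6,6)→(6,-6,10)
translate: b→6 (≡-6 mod 12), so (6,-6,10)→(6,6,10)
reduced (well bottom): (6,6,10) with a≤c, −a<b≤a
well minimum = a = 6

6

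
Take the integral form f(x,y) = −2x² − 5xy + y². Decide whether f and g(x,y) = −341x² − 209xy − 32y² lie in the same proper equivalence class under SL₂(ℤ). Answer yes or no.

D₁ = 33, D₂ = 33
river cycle of f (length 4): (1, 5, -2), (-2, 3, 3), (3, 3, -2), (-2, 5, 1)
river cycle of g (length 4): (-2, 3, 3), (3, 3, -2), (-2, 5, 1), (1, 5, -2)
cycles coincide ⇒ equivalent

yes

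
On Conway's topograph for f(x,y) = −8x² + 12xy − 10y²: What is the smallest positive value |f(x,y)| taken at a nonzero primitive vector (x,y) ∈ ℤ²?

translate: b→4 (≡-12 mod 16), so (8,-12,10)→(8,4,6)
flip: (8,4,6)→(6,-4,8)
reduced (well bottom): (6,-4,8) with a≤c, −a<b≤a
well minimum |f| = |-6| = 6 (negative-definite)

6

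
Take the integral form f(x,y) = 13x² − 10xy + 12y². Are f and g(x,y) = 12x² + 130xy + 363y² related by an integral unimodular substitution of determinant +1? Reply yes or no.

D₁ = -524, D₂ = -524
f: flip: (13,-10,12)→(12,10,13)
f: reduced (well bottom): (12,10,13) with a≤c, −a<b≤a
g: translate: b→10 (≡130 mod 24), so (12,130,363)→(12,10,13)
g: reduced (well bottom): (12,10,13) with a≤c, −a<b≤a
reduced forms (12, 10, 13) vs (12, 10, 13) ⇒ equivalent

yes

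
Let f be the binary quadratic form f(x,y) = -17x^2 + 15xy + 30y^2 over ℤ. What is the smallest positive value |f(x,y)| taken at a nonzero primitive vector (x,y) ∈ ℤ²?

river: ρ → (30,45,-2)
river: ρ → (-2,47,7)
river: ρ → (7,37,-32)
river: ρ → (-32,27,12)
river: ρ → (12,45,-5)
river: ρ → (-5,45,12)
river: ρ → (12,27,-32)
river: ρ → (-32,37,7)
river: ρ → (7,47,-2)
river: ρ → (-2,45,30)
river: ρ → (30,15,-17)
river: ρ → (-17,19,28)
river: ρ → (28,37,-8)
river: ρ → (-8,43,13)
river: ρ → (13,35,-20)
river: ρ → (-20,45,3)
river: ρ → (3,45,-20)
river: ρ → (-20,35,13)
river: ρ → (13,43,-8)
river: ρ → (-8,37,28)
river: ρ → (28,19,-17)
river: ρ → (-17,15,30)
closes: descent 0, river 22
min |a| on river = 2

2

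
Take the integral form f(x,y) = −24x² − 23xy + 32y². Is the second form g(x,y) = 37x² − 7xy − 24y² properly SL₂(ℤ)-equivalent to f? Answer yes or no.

D₁ = 3601, D₂ = 3601
river cycle of f (length 14): (32, 23, -24), (-24, 25, 31), (31, 37, -18), (-18, 35, 33), (33, 31, -20), (-20, 49, 15), (15, 41, -32), (-32, 23, 24), (24, 25, -31), (-31, 37, 18), … (4 more)
river cycle of g (length 10): (-24, 55, 6), (6, 53, -33), (-33, 13, 26), (26, 39, -20), (-20, 41, 24), (24, 55, -6), (-6, 53, 33), (33, 13, -26), (-26, 39, 20), (20, 41, -24)
cycles differ ⇒ inequivalent

no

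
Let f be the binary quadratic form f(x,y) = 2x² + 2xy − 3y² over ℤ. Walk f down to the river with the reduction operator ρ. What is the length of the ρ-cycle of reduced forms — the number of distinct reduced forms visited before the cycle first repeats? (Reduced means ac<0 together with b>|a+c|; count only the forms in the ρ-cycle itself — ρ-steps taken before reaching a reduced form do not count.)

D = 28, ⌊√D⌋ = 5
river: ρ → (-3,4,1)
river: ρ → (1,4,-3)
river: ρ → (-3,2,2)
river: ρ → (2,2,-3)
ρ-cycle length = 4 (tail of 0 descent steps not counted)

4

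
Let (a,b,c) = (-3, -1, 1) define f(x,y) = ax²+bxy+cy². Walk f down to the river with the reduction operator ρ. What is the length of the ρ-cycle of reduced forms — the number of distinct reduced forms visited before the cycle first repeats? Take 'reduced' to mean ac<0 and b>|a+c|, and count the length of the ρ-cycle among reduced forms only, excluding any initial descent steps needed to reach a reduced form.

D = 13, ⌊√D⌋ = 3
descent: ρ → (1,3,-1)  [lands on river]
river: ρ → (-1,3,1)
ρ-cycle length = 2 (tail of 1 descent step not counted)

2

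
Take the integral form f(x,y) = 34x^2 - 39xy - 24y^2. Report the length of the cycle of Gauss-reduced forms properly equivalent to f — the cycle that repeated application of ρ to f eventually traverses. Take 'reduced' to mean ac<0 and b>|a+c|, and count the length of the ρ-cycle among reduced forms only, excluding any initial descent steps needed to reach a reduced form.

D = 4785, ⌊√D⌋ = 69
descent: ρ → (-24,39,34)  [lands on river]
river: ρ → (34,29,-29)
river: ρ → (-29,29,34)
river: ρ → (34,39,-24)
river: ρ → (-24,57,16)
river: ρ → (16,39,-51)
river: ρ → (-51,63,4)
river: ρ → (4,65,-35)
river: ρ → (-35,5,34)
river: ρ → (34,63,-6)
river: ρ → (-6,69,1)
river: ρ → (1,69,-6)
river: ρ → (-6,63,34)
river: ρ → (34,5,-35)
river: ρ → (-35,65,4)
river: ρ → (4,63,-51)
river: ρ → (-51,39,16)
river: ρ → (16,57,-24)
ρ-cycle length = 18 (tail of 1 descent step not counted)

18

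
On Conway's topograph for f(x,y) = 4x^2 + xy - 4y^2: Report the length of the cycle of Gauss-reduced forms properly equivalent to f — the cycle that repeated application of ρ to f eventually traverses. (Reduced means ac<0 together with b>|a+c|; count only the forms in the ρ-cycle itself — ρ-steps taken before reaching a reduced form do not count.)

D = 65, ⌊√D⌋ = 8
river: ρ → (-4,7,1)
river: ρ → (1,7,-4)
river: ρ → (-4,1,4)
river: ρ → (4,7,-1)
river: ρ → (-1,7,4)
river: ρ → (4,1,-4)
ρ-cycle length = 6 (tail of 0 descent steps not counted)

6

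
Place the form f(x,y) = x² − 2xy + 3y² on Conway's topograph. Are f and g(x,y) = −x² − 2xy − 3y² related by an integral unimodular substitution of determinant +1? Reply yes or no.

D₁ = -8, D₂ = -8
f: translate: b→0 (≡-2 mod 2), so (1,-2,3)→(1,0,2)
f: reduced (well bottom): (1,0,2) with a≤c, −a<b≤a
g is negative-definite; reduce −g:
−g: translate: b→0 (≡2 mod 2), so (1,2,3)→(1,0,2)
−g: reduced (well bottom): (1,0,2) with a≤c, −a<b≤a
flip sign back: reduced form of g is (-1,0,-2)
reduced forms (1, 0, 2) vs (-1, 0, -2) ⇒ inequivalent

no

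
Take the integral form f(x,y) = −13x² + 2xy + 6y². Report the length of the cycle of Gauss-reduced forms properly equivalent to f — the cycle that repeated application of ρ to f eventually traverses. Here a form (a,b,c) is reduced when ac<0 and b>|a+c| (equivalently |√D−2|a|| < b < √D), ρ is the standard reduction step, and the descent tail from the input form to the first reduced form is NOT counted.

D = 316, ⌊√D⌋ = 17
descent: ρ → (6,10,-9)  [lands on river]
river: ρ → (-9,8,7)
river: ρ → (7,6,-10)
river: ρ → (-10,14,3)
river: ρ → (3,16,-5)
river: ρ → (-5,14,6)
ρ-cycle length = 6 (tail of 1 descent step not counted)

6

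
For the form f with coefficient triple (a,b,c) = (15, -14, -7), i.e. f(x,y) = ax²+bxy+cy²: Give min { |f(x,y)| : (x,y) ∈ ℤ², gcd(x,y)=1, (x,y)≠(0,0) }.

descent: ρ → (-7,14,15)  [lands on river]
river: ρ → (15,16,-6)
river: ρ → (-6,20,9)
river: ρ → (9,16,-10)
river: ρ → (-10,24,1)
river: ρ → (1,24,-10)
river: ρ → (-10,16,9)
river: ρ → (9,20,-6)
river: ρ → (-6,16,15)
river: ρ → (15,14,-7)
closes: descent 1, river 10
min |a| on river = 1

1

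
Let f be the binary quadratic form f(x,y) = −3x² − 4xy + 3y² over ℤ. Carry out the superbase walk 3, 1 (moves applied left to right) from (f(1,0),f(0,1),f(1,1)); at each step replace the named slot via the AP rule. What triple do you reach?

start (-3,3,-4) = (f(1,0),f(0,1),f(1,1))
replace slot 3: 2·((-3)+3) − (-4) = 4 → (-3,3,4)
replace slot 1: 2·(3+4) − (-3) = 17 → (17,3,4)

17,3,4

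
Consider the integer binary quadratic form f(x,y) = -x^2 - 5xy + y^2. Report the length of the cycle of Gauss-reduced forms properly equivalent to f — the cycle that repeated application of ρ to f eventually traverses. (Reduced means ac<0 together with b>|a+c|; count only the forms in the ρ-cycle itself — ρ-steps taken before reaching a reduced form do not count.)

D = 29, ⌊√D⌋ = 5
descent: ρ → (1,5,-1)  [lands on river]
river: ρ → (-1,5,1)
ρ-cycle length = 2 (tail of 1 descent step not counted)

2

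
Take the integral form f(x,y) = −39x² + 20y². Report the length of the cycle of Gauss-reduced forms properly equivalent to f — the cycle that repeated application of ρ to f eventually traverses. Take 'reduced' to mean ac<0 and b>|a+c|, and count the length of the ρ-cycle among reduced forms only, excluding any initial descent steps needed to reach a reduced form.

D = 3120, ⌊√D⌋ = 55
descent: ρ → (20,40,-19)  [lands on river]
river: ρ → (-19,36,24)
river: ρ → (24,12,-31)
river: ρ → (-31,50,5)
river: ρ → (5,50,-31)
river: ρ → (-31,12,24)
river: ρ → (24,36,-19)
river: ρ → (-19,40,20)
ρ-cycle length = 8 (tail of 1 descent step not counted)

8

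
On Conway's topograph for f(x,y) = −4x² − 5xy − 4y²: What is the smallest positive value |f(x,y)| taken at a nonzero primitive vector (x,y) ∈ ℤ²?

translate: b→-3 (≡5 mod 8), so (4,5,4)→(4,-3,3)
flip: (4,-3,3)→(3,3,4)
reduced (well bottom): (3,3,4) with a≤c, −a<b≤a
well minimum |f| = |-3| = 3 (negative-definite)

3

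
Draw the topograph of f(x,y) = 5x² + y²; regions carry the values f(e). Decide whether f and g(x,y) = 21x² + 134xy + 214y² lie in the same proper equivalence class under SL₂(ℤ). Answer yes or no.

D₁ = -20, D₂ = -20
f: flip: (5,0,1)→(1,0,5)
f: reduced (well bottom): (1,0,5) with a≤c, −a<b≤a
g: translate: b→8 (≡134 mod 42), so (21,134,214)→(21,8,1)
g: flip: (21,8,1)→(1,-8,21)
g: translate: b→0 (≡-8 mod 2), so (1,-8,21)→(1,0,5)
g: reduced (well bottom): (1,0,5) with a≤c, −a<b≤a
reduced forms (1, 0, 5) vs (1, 0, 5) ⇒ equivalent

yes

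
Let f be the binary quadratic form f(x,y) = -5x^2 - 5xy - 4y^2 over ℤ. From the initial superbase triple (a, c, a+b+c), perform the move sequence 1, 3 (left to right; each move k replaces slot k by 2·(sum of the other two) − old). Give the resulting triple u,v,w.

start (-5,-4,-14) = (f(1,0),f(0,1),f(1,1))
replace slot 1: 2·((-4)+(-14)) − (-5) = -31 → (-31,-4,-14)
replace slot 3: 2·((-31)+(-4)) − (-14) = -56 → (-31,-4,-56)

-31,-4,-56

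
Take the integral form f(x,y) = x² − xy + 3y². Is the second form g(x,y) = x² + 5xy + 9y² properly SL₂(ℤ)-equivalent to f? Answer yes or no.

D₁ = -11, D₂ = -11
f: translate: b→1 (≡-1 mod 2), so (1,-1,3)→(1,1,3)
f: reduced (well bottom): (1,1,3) with a≤c, −a<b≤a
g: translate: b→1 (≡5 mod 2), so (1,5,9)→(1,1,3)
g: reduced (well bottom): (1,1,3) with a≤c, −a<b≤a
reduced forms (1, 1, 3) vs (1, 1, 3) ⇒ equivalent

yes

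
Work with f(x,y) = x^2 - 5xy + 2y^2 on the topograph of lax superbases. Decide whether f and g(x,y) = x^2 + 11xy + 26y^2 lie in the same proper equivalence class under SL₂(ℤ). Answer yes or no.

D₁ = 17, D₂ = 17
river cycle of f (length 6): (2, 1, -2), (-2, 3, 1), (1, 3, -2), (-2, 1, 2), (2, 3, -1), (-1, 3, 2)
river cycle of g (length 6): (1, 3, -2), (-2, 1, 2), (2, 3, -1), (-1, 3, 2), (2, 1, -2), (-2, 3, 1)
cycles coincide ⇒ equivalent

yes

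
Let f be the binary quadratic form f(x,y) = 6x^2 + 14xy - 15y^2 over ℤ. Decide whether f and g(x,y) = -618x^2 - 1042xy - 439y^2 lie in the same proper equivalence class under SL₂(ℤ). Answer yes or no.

D₁ = 556, D₂ = 556
river cycle of f (length 18): (-15, 16, 5), (5, 14, -18), (-18, 22, 1), (1, 22, -18), (-18, 14, 5), (5, 16, -15), (-15, 14, 6), (6, 22, -3), (-3, 20, 13), (13, 6, -10), … (8 more)
river cycle of g (length 18): (-15, 16, 5), (5, 14, -18), (-18, 22, 1), (1, 22, -18), (-18, 14, 5), (5, 16, -15), (-15, 14, 6), (6, 22, -3), (-3, 20, 13), (13, 6, -10), … (8 more)
cycles coincide ⇒ equivalent

yes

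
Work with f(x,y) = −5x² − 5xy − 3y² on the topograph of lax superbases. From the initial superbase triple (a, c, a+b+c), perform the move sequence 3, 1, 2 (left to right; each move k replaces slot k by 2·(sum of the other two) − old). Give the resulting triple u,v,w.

start (-5,-3,-13) = (f(1,0),f(0,1),f(1,1))
replace slot 3: 2·((-5)+(-3)) − (-13) = -3 → (-5,-3,-3)
replace slot 1: 2·((-3)+(-3)) − (-5) = -7 → (-7,-3,-3)
replace slot 2: 2·((-7)+(-3)) − (-3) = -17 → (-7,-17,-3)

-7,-17,-3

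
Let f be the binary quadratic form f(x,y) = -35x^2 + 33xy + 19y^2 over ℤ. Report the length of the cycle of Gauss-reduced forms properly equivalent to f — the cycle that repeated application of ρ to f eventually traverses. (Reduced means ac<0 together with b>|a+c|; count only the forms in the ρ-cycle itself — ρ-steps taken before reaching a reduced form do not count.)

D = 3749, ⌊√D⌋ = 61
river: ρ → (19,43,-25)
river: ρ → (-25,57,5)
river: ρ → (5,53,-47)
river: ρ → (-47,41,11)
river: ρ → (11,47,-35)
river: ρ → (-35,23,23)
river: ρ → (23,23,-35)
river: ρ → (-35,47,11)
river: ρ → (11,41,-47)
river: ρ → (-47,53,5)
river: ρ → (5,57,-25)
river: ρ → (-25,43,19)
river: ρ → (19,33,-35)
river: ρ → (-35,37,17)
river: ρ → (17,31,-41)
river: ρ → (-41,51,7)
river: ρ → (7,61,-1)
river: ρ → (-1,61,7)
river: ρ → (7,51,-41)
river: ρ → (-41,31,17)
river: ρ → (17,37,-35)
river: ρ → (-35,33,19)
ρ-cycle length = 22 (tail of 0 descent steps not counted)

22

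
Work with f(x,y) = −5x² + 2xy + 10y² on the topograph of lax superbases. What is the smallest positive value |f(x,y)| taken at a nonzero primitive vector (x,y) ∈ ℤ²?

descent: ρ → (10,-2,-5)
descent: ρ → (-5,12,3)  [lands on river]
river: ρ → (3,12,-5)
river: ρ → (-5,8,7)
river: ρ → (7,6,-6)
river: ρ → (-6,6,7)
river: ρ → (7,8,-5)
closes: descent 2, river 6
min |a| on river = 3

3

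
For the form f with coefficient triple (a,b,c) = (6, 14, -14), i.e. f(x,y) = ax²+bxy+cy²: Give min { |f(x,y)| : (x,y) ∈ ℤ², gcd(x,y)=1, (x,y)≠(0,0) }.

river: ρ → (-14,14,6)
river: ρ → (6,22,-2)
river: ρ → (-2,22,6)
river: ρ → (6,14,-14)
closes: descent 0, river 4
min |a| on river = 2

2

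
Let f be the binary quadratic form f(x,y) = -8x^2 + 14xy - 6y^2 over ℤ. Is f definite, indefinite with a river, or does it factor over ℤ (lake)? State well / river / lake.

D = b²−4ac = 14² − 4·(-8)·(-6) = 4
D = 2² is a perfect square ⇒ form factors over ℤ ⇒ lakes

lake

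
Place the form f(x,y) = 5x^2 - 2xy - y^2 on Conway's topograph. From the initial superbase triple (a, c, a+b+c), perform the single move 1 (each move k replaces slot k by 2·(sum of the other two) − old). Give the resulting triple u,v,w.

start (5,-1,2) = (f(1,0),f(0,1),f(1,1))
replace slot 1: 2·((-1)+2) − 5 = -3 → (-3,-1,2)

-3,-1,2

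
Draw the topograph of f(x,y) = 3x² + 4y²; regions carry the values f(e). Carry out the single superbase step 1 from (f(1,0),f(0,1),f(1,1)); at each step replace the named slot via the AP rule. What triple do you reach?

start (3,4,7) = (f(1,0),f(0,1),f(1,1))
replace slot 1: 2·(4+7) − 3 = 19 → (19,4,7)

19,4,7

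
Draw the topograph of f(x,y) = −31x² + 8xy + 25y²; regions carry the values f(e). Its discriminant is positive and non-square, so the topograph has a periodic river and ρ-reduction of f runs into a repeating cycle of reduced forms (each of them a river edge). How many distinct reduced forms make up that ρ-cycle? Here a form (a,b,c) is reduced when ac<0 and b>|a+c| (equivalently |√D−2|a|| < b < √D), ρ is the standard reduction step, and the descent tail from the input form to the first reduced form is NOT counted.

D = 3164, ⌊√D⌋ = 56
river: ρ → (25,42,-14)
river: ρ → (-14,42,25)
river: ρ → (25,8,-31)
river: ρ → (-31,54,2)
river: ρ → (2,54,-31)
river: ρ → (-31,8,25)
ρ-cycle length = 6 (tail of 0 descent steps not counted)

6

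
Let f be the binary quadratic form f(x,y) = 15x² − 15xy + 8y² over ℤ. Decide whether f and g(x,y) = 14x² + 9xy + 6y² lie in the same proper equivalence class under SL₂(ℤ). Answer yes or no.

D₁ = -255, D₂ = -255
f: translate: b→15 (≡-15 mod 30), so (15,-15,8)→(15,15,8)
f: flip: (15,15,8)→(8,-15,15)
f: translate: b→1 (≡-15 mod 16), so (8,-15,15)→(8,1,8)
f: reduced (well bottom): (8,1,8) with a≤c, −a<b≤a
g: flip: (14,9,6)→(6,-9,14)
g: translate: b→3 (≡-9 mod 12), so (6,-9,14)→(6,3,11)
g: reduced (well bottom): (6,3,11) with a≤c, −a<b≤a
reduced forms (8, 1, 8) vs (6, 3, 11) ⇒ inequivalent

no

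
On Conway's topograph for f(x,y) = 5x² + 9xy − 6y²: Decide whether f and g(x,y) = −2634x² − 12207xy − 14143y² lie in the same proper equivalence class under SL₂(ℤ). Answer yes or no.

D₁ = 201, D₂ = 201
river cycle of f (length 14): (-6, 3, 8), (8, 13, -1), (-1, 13, 8), (8, 3, -6), (-6, 9, 5), (5, 11, -4), (-4, 13, 2), (2, 11, -10), (-10, 9, 3), (3, 9, -10), … (4 more)
river cycle of g (length 14): (-6, 3, 8), (8, 13, -1), (-1, 13, 8), (8, 3, -6), (-6, 9, 5), (5, 11, -4), (-4, 13, 2), (2, 11, -10), (-10, 9, 3), (3, 9, -10), … (4 more)
cycles coincide ⇒ equivalent

yes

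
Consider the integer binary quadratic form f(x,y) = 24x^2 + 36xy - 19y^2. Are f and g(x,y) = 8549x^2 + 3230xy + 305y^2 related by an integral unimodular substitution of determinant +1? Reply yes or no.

D₁ = 3120, D₂ = 3120
river cycle of f (length 8): (-19, 40, 20), (20, 40, -19), (-19, 36, 24), (24, 12, -31), (-31, 50, 5), (5, 50, -31), (-31, 12, 24), (24, 36, -19)
river cycle of g (length 8): (24, 36, -19), (-19, 40, 20), (20, 40, -19), (-19, 36, 24), (24, 12, -31), (-31, 50, 5), (5, 50, -31), (-31, 12, 24)
cycles coincide ⇒ equivalent

yes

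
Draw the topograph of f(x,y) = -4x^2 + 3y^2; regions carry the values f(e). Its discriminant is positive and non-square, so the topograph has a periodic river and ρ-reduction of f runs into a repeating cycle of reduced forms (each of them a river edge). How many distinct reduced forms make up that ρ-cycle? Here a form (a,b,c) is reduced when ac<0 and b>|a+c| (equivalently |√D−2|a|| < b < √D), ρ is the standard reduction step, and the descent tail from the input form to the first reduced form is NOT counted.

D = 48, ⌊√D⌋ = 6
descent: ρ → (3,6,-1)  [lands on river]
river: ρ → (-1,6,3)
ρ-cycle length = 2 (tail of 1 descent step not counted)

2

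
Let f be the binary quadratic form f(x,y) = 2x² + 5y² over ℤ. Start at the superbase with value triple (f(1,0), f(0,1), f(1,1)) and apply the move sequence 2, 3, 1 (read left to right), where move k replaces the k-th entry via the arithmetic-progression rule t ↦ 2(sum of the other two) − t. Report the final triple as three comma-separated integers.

start (2,5,7) = (f(1,0),f(0,1),f(1,1))
replace slot 2: 2·(2+7) − 5 = 13 → (2,13,7)
replace slot 3: 2·(2+13) − 7 = 23 → (2,13,23)
replace slot 1: 2·(13+23) − 2 = 70 → (70,13,23)

70,13,23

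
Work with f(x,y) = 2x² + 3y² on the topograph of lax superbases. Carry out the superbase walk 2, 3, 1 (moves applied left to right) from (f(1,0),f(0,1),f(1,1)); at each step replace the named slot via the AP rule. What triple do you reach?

start (2,3,5) = (f(1,0),f(0,1),f(1,1))
replace slot 2: 2·(2+5) − 3 = 11 → (2,11,5)
replace slot 3: 2·(2+11) − 5 = 21 → (2,11,21)
replace slot 1: 2·(11+21) − 2 = 62 → (62,11,21)

62,11,21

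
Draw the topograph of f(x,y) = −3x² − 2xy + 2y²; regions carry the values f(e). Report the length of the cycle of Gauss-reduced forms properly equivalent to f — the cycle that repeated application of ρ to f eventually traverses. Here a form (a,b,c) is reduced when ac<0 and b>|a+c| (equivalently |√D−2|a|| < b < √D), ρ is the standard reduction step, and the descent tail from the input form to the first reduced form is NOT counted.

D = 28, ⌊√D⌋ = 5
descent: ρ → (2,2,-3)  [lands on river]
river: ρ → (-3,4,1)
river: ρ → (1,4,-3)
river: ρ → (-3,2,2)
ρ-cycle length = 4 (tail of 1 descent step not counted)

4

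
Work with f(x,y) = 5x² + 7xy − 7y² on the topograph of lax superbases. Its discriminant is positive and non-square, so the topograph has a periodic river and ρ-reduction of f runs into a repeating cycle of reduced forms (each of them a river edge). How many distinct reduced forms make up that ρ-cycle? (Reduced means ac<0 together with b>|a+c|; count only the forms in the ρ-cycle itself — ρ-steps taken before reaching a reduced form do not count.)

D = 189, ⌊√D⌋ = 13
river: ρ → (-7,7,5)
river: ρ → (5,13,-1)
river: ρ → (-1,13,5)
river: ρ → (5,7,-7)
ρ-cycle length = 4 (tail of 0 descent steps not counted)

4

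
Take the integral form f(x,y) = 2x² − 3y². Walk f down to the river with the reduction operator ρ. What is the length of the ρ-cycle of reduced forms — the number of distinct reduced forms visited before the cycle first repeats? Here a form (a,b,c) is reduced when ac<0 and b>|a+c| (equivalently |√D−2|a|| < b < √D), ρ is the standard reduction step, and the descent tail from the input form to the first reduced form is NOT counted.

D = 24, ⌊√D⌋ = 4
descent: ρ → (-3,0,2)
descent: ρ → (2,4,-1)  [lands on river]
river: ρ → (-1,4,2)
ρ-cycle length = 2 (tail of 2 descent steps not counted)

2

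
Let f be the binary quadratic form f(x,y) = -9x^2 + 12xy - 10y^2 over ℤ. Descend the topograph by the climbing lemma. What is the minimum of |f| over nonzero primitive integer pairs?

translate: b→6 (≡-12 mod 18), so (9,-12,10)→(9,6,7)
flip: (9,6,7)→(7,-6,9)
reduced (well bottom): (7,-6,9) with a≤c, −a<b≤a
well minimum |f| = |-7| = 7 (negative-definite)

7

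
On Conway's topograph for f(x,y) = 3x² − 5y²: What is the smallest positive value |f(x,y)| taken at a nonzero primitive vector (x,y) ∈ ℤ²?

descent: ρ → (-5,0,3)
descent: ρ → (3,6,-2)  [lands on river]
river: ρ → (-2,6,3)
closes: descent 2, river 2
min |a| on river = 2

2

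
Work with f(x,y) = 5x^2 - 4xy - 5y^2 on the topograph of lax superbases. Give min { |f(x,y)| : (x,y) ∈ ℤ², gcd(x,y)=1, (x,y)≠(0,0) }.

descent: ρ → (-5,4,5)  [lands on river]
river: ρ → (5,6,-4)
river: ρ → (-4,10,1)
river: ρ → (1,10,-4)
river: ρ → (-4,6,5)
river: ρ → (5,4,-5)
river: ρ → (-5,6,4)
river: ρ → (4,10,-1)
river: ρ → (-1,10,4)
river: ρ → (4,6,-5)
closes: descent 1, river 10
min |a| on river = 1

1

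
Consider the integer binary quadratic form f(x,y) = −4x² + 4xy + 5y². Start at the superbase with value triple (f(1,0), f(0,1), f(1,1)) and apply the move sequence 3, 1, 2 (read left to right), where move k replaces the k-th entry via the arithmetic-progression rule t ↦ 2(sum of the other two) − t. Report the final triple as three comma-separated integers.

start (-4,5,5) = (f(1,0),f(0,1),f(1,1))
replace slot 3: 2·((-4)+5) − 5 = -3 → (-4,5,-3)
replace slot 1: 2·(5+(-3)) − (-4) = 8 → (8,5,-3)
replace slot 2: 2·(8+(-3)) − 5 = 5 → (8,5,-3)

8,5,-3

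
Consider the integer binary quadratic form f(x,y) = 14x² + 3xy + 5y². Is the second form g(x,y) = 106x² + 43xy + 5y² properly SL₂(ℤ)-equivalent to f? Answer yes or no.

D₁ = -271, D₂ = -271
f: flip: (14,3,5)→(5,-3,14)
f: reduced (well bottom): (5,-3,14) with a≤c, −a<b≤a
g: flip: (106,43,5)→(5,-43,106)
g: translate: b→-3 (≡-43 mod 10), so (5,-43,106)→(5,-3,14)
g: reduced (well bottom): (5,-3,14) with a≤c, −a<b≤a
reduced forms (5, -3, 14) vs (5, -3, 14) ⇒ equivalent

yes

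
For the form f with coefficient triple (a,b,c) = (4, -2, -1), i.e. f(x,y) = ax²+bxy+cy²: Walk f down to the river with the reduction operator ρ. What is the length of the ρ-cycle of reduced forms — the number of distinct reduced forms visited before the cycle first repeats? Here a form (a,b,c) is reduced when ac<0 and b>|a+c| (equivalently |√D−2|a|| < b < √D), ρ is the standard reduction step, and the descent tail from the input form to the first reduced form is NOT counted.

D = 20, ⌊√D⌋ = 4
descent: ρ → (-1,4,1)  [lands on river]
river: ρ → (1,4,-1)
ρ-cycle length = 2 (tail of 1 descent step not counted)

2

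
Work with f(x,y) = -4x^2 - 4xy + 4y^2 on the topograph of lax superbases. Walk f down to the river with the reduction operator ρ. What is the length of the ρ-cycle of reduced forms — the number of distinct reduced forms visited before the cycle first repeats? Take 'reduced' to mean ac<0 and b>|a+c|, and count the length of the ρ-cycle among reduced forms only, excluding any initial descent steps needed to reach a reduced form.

D = 80, ⌊√D⌋ = 8
descent: ρ → (4,4,-4)  [lands on river]
river: ρ → (-4,4,4)
ρ-cycle length = 2 (tail of 1 descent step not counted)

2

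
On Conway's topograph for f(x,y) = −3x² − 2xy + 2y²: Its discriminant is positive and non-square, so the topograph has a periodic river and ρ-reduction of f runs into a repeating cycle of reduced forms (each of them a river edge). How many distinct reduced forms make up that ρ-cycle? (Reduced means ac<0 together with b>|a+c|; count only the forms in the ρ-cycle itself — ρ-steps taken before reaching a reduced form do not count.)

D = 28, ⌊√D⌋ = 5
descent: ρ → (2,2,-3)  [lands on river]
river: ρ → (-3,4,1)
river: ρ → (1,4,-3)
river: ρ → (-3,2,2)
ρ-cycle length = 4 (tail of 1 descent step not counted)

4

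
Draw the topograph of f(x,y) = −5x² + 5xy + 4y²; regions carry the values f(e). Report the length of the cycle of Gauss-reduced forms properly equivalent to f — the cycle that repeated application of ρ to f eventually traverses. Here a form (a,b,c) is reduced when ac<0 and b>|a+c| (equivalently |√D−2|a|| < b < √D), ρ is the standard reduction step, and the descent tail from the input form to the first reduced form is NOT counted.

D = 105, ⌊√D⌋ = 10
river: ρ → (4,3,-6)
river: ρ → (-6,9,1)
river: ρ → (1,9,-6)
river: ρ → (-6,3,4)
river: ρ → (4,5,-5)
river: ρ → (-5,5,4)
ρ-cycle length = 6 (tail of 0 descent steps not counted)

6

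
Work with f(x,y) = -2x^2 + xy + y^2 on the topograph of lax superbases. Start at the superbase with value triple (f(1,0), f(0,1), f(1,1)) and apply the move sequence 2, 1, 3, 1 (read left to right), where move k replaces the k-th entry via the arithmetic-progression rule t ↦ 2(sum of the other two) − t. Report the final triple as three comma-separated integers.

start (-2,1,0) = (f(1,0),f(0,1),f(1,1))
replace slot 2: 2·((-2)+0) − 1 = -5 → (-2,-5,0)
replace slot 1: 2·((-5)+0) − (-2) = -8 → (-8,-5,0)
replace slot 3: 2·((-8)+(-5)) − 0 = -26 → (-8,-5,-26)
replace slot 1: 2·((-5)+(-26)) − (-8) = -54 → (-54,-5,-26)

-54,-5,-26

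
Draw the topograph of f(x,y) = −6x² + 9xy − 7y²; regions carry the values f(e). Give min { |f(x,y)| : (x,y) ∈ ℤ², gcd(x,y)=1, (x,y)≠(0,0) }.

translate: b→3 (≡-9 mod 12), so (6,-9,7)→(6,3,4)
flip: (6,3,4)→(4,-3,6)
reduced (well bottom): (4,-3,6) with a≤c, −a<b≤a
well minimum |f| = |-4| = 4 (negative-definite)

4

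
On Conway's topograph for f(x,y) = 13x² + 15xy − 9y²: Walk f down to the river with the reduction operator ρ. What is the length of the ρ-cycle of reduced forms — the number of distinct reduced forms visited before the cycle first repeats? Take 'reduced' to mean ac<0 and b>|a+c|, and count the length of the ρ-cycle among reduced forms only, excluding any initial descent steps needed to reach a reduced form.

D = 693, ⌊√D⌋ = 26
river: ρ → (-9,21,7)
river: ρ → (7,21,-9)
river: ρ → (-9,15,13)
river: ρ → (13,11,-11)
river: ρ → (-11,11,13)
river: ρ → (13,15,-9)
ρ-cycle length = 6 (tail of 0 descent steps not counted)

6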